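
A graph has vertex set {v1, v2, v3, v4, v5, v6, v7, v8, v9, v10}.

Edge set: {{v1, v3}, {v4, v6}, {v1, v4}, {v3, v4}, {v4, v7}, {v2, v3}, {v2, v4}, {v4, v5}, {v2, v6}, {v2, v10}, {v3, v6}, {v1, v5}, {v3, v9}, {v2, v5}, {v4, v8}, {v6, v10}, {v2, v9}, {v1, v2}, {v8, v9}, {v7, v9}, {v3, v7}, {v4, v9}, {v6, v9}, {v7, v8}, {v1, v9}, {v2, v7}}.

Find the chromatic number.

5

v2, v3, v4, v7, v9 are mutually adjacent (a clique of size 5), so at least 5 colors are needed.
One proper 5-coloring: v1=5, v2=1, v3=4, v4=2, v5=3, v6=5, v7=5, v8=1, v9=3, v10=2. No two adjacent vertices share a color.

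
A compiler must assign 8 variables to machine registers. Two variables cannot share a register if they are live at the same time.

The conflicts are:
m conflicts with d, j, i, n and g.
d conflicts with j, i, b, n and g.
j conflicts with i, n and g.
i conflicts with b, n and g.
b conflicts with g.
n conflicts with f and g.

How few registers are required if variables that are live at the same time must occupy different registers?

m, d, j, i, n, g all conflict with each other, so at least 6 registers are needed.
A valid assignment using 6 registers: m=5, d=1, j=6, i=2, b=4, n=4, f=1, g=3. Each listed conflict is separated.

6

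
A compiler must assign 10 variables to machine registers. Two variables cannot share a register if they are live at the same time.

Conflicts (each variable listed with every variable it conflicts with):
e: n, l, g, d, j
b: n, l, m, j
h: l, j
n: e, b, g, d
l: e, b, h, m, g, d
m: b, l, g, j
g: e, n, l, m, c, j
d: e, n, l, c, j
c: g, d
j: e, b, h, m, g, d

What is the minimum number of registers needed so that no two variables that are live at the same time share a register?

e, l, d pairwise conflict, so at least 3 registers are needed.
3 registers suffice: register 1 → {n, l, c, j}; register 2 → {b, h, g, d}; register 3 → {e, m}. Every pair that conflicts lands in different registers.

3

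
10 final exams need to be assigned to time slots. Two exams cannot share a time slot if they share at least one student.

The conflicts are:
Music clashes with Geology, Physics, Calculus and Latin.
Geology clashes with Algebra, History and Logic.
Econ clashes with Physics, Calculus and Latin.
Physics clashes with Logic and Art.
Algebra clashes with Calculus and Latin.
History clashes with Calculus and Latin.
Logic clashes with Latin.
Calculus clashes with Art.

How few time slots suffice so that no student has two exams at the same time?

Music and Physics conflict, so at least 2 time slots are needed.
2 time slots suffice: time slot 1 → {Geology, Physics, Calculus, Latin}; time slot 2 → {Music, Econ, Algebra, History, Logic, Art}. Each listed conflict is separated.

2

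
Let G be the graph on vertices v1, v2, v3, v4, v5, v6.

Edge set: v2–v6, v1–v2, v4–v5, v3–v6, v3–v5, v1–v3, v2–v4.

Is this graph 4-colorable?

Yes

The chromatic number is 3. The cycle v3-v1-v2-v4-v5-v3 has odd length 5, so it cannot be 2-colored; at least 3 colors are needed.
3 colors suffice: color 1 → {v2, v3}; color 2 → {v1, v5, v6}; color 3 → {v4}.
Since 4 ≥ 3, a proper 4-coloring certainly exists.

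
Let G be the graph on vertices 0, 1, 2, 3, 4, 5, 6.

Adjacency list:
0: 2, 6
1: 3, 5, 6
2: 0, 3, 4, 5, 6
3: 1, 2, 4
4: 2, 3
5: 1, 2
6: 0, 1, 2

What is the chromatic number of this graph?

3

2, 3, 4 are pairwise adjacent, so at least 3 colors are needed.
3 colors suffice: 0=c, 1=a, 2=a, 3=b, 4=c, 5=b, 6=b. Each edge has distinct colors on its endpoints.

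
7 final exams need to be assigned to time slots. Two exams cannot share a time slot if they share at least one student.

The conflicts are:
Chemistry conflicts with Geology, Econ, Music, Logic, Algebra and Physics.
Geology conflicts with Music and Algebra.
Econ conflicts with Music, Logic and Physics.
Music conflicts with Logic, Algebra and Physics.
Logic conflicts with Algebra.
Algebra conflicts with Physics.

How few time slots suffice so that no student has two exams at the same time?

4

Chemistry, Music, Algebra, Physics pairwise conflict, so at least 4 time slots are needed.
A valid assignment using 4 time slots: Chemistry=2, Geology=4, Econ=3, Music=1, Logic=4, Algebra=3, Physics=4. Every pair that conflicts lands in different time slots.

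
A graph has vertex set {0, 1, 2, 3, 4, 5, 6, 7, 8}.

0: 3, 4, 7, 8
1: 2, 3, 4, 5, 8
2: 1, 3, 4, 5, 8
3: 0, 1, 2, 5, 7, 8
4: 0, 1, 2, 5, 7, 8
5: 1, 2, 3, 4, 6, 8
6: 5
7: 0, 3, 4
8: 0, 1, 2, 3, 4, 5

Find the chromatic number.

5

1, 2, 3, 5, 8 are mutually adjacent (a clique of size 5), so at least 5 colors are needed.
5 colors suffice: color red → {3, 4, 6}; color blue → {7, 8}; color green → {0, 5}; color yellow → {1}; color purple → {2}. No two adjacent vertices share a color.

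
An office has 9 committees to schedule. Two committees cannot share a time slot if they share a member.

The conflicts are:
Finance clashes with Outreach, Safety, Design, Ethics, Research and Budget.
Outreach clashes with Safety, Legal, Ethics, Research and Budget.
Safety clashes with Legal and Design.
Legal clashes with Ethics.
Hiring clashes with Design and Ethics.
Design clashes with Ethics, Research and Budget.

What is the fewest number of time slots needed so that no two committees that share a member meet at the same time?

Outreach, Safety, Legal pairwise conflict, so at least 3 time slots are needed.
3 time slots suffice: time slot 1 → {Finance, Legal, Hiring}; time slot 2 → {Outreach, Design}; time slot 3 → {Safety, Ethics, Research, Budget}. Every pair that conflicts lands in different time slots.

3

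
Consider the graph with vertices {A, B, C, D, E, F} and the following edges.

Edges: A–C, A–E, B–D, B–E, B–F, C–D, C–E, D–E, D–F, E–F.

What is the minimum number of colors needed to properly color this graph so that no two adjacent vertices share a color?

B, D, E, F are mutually adjacent (a clique of size 4), so at least 4 colors are needed.
4 colors suffice: color red → {E}; color blue → {A, D}; color green → {B, C}; color yellow → {F}. Every edge joins two different colors.

4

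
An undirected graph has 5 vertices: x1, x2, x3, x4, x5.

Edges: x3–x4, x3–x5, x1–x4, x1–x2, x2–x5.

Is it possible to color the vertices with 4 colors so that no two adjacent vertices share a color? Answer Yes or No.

The chromatic number is 3. The cycle x3-x4-x1-x2-x5-x3 has odd length 5, so it cannot be 2-colored; at least 3 colors are needed.
A valid assignment using 3 colors: x1=1, x2=2, x3=3, x4=2, x5=1.
Since 4 ≥ 3, a proper 4-coloring certainly exists.

Yes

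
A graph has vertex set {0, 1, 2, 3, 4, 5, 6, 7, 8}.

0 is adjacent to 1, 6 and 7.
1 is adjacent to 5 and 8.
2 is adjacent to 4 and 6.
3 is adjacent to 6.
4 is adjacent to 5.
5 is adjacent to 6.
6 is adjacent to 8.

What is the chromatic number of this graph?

2

4 and 5 are adjacent, so at least 2 colors are needed.
2 colors suffice: color red → {1, 4, 6, 7}; color blue → {0, 2, 3, 5, 8}. No two adjacent vertices share a color.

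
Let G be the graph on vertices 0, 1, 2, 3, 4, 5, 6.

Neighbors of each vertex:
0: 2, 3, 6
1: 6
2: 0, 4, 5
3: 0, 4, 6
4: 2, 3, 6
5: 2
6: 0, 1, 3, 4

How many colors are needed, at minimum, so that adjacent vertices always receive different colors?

3

3, 4, 6 form a triangle, so at least 3 colors are needed.
3 colors suffice: color a → {2, 6}; color b → {1, 3, 5}; color c → {0, 4}. Every edge joins two different colors.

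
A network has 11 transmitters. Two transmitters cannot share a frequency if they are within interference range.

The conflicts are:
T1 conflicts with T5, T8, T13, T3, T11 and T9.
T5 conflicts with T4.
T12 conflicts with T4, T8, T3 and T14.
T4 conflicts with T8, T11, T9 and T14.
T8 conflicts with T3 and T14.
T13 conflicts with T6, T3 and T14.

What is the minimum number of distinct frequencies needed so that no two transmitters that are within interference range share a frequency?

T12, T4, T8, T14 pairwise conflict, so at least 4 frequencies are needed.
Using 4 frequencies: T1=1, T5=2, T12=3, T4=1, T8=2, T13=2, T6=1, T3=4, T11=2, T9=2, T14=4. Each listed conflict is separated.

4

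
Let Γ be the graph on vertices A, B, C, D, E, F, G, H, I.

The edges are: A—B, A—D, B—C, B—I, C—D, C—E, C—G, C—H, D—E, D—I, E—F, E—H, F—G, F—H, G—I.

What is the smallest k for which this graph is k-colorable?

3

C, D, E are pairwise adjacent, so at least 3 colors are needed.
A valid assignment using 3 colors: A=1, B=2, C=1, D=2, E=3, F=1, G=2, H=2, I=1. Each edge has distinct colors on its endpoints.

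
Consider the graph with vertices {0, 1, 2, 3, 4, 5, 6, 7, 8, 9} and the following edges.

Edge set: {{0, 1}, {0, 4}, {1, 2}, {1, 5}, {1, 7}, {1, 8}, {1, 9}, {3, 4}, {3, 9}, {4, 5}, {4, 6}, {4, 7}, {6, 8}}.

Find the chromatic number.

3

The cycle 8-6-4-7-1-8 has odd length 5, so it cannot be 2-colored; at least 3 colors are needed.
3 colors suffice: 0=b, 1=a, 2=b, 3=b, 4=a, 5=b, 6=b, 7=b, 8=c, 9=c. No two adjacent vertices share a color.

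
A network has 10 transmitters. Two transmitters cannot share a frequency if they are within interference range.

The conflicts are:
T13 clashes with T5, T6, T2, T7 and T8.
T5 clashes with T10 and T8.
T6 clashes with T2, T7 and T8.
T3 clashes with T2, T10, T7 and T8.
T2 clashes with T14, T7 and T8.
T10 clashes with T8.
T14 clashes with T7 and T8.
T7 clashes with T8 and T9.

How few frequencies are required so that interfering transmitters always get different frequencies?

T13, T6, T2, T7, T8 all conflict with each other, so at least 5 frequencies are needed.
Using 5 frequencies: T13=4, T5=3, T6=5, T3=4, T2=3, T10=2, T14=4, T7=2, T8=1, T9=1. Every pair that conflicts lands in different frequencies.

5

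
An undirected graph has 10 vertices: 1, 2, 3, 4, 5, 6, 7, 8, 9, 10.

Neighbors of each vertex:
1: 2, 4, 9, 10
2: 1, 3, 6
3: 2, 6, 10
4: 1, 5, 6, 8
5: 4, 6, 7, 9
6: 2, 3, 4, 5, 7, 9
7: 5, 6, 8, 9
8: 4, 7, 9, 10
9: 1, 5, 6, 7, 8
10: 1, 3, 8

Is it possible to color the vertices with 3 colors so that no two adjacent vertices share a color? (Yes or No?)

No

5, 6, 7, 9 are pairwise adjacent (a clique of size 4), so at least 4 colors are needed.
So 3 colors are not enough.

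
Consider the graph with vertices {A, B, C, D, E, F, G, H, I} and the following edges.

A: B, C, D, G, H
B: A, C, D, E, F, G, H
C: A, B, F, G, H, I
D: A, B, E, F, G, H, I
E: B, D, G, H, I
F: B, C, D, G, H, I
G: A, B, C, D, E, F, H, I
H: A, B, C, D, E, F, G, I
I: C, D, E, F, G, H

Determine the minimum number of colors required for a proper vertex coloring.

5

A, B, C, G, H are mutually adjacent (a clique of size 5), so at least 5 colors are needed.
One proper 5-coloring: A=purple, B=yellow, C=green, D=green, E=purple, F=purple, G=blue, H=red, I=yellow. Each edge has distinct colors on its endpoints.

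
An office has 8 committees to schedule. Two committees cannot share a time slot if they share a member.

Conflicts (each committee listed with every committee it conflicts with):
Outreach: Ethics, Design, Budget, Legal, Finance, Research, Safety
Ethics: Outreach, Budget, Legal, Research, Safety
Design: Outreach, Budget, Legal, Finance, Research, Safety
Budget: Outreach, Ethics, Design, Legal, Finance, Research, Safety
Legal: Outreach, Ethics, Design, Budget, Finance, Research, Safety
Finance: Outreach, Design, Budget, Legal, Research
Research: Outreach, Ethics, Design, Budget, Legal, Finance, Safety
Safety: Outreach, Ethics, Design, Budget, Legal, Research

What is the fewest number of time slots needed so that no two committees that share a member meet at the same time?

6

Outreach, Ethics, Budget, Legal, Research, Safety all conflict with each other, so at least 6 time slots are needed.
6 time slots suffice: time slot 1 → {Budget}; time slot 2 → {Research}; time slot 3 → {Legal}; time slot 4 → {Outreach}; time slot 5 → {Finance, Safety}; time slot 6 → {Ethics, Design}. Each listed conflict is separated.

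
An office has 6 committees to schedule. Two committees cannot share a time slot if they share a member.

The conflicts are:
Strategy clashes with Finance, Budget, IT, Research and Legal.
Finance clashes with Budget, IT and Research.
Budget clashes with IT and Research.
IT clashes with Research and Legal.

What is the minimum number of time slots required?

Strategy, Finance, Budget, IT, Research are mutually in conflict, so at least 5 time slots are needed.
5 time slots suffice: time slot 1 → {IT}; time slot 2 → {Strategy}; time slot 3 → {Finance, Legal}; time slot 4 → {Research}; time slot 5 → {Budget}. Every pair that conflicts lands in different time slots.

5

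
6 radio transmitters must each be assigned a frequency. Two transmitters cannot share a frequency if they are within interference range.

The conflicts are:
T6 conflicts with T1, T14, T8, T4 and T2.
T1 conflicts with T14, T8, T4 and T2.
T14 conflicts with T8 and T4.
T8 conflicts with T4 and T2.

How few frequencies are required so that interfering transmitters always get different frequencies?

T6, T1, T14, T8, T4 all conflict with each other, so at least 5 frequencies are needed.
A valid assignment using 5 frequencies: T6=2, T1=3, T14=5, T8=1, T4=4, T2=4. Every pair that conflicts lands in different frequencies.

5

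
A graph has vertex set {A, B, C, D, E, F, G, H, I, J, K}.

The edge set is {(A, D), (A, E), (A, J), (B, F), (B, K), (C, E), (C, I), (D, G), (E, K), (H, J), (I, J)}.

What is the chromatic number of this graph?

3

The cycle E-C-I-J-A-E has odd length 5, so it cannot be 2-colored; at least 3 colors are needed.
3 colors suffice: color 1 → {B, D, E, J}; color 2 → {A, F, G, H, I, K}; color 3 → {C}. No two adjacent vertices share a color.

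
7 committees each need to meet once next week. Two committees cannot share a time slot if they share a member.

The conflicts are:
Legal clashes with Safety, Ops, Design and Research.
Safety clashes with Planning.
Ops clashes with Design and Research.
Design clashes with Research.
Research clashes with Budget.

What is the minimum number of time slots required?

4

Legal, Ops, Design, Research all conflict with each other, so at least 4 time slots are needed.
4 time slots suffice: Legal=1, Safety=2, Planning=1, Ops=3, Design=4, Research=2, Budget=1. No two conflicting committees share a time slot.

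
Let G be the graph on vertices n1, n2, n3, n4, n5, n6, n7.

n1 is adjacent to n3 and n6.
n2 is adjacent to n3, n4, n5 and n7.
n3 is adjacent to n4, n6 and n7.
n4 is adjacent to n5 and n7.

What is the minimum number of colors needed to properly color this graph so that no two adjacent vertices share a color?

n2, n3, n4, n7 are pairwise adjacent (a clique of size 4), so at least 4 colors are needed.
4 colors suffice: n1=3, n2=3, n3=1, n4=2, n5=1, n6=2, n7=4. No two adjacent vertices share a color.

4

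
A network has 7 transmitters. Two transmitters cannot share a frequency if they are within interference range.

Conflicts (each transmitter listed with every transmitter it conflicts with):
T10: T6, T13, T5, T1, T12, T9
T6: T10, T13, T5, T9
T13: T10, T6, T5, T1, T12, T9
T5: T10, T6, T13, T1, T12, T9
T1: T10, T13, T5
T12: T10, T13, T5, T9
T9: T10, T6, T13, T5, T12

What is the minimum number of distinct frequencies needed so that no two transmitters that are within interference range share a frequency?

T10, T6, T13, T5, T9 all conflict with each other, so at least 5 frequencies are needed.
A valid assignment using 5 frequencies: T10=3, T6=5, T13=2, T5=1, T1=4, T12=5, T9=4. No two conflicting transmitters share a frequency.

5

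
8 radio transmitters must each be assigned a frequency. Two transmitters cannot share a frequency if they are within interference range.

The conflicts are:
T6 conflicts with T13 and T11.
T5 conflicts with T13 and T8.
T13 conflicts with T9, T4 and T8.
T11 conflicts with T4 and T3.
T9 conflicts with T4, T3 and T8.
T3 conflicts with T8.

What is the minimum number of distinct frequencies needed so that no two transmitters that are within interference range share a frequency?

3

T13, T9, T8 all conflict with each other, so at least 3 frequencies are needed.
3 frequencies suffice: frequency 1 → {T13, T3}; frequency 2 → {T6, T4, T8}; frequency 3 → {T5, T11, T9}. Every pair that conflicts lands in different frequencies.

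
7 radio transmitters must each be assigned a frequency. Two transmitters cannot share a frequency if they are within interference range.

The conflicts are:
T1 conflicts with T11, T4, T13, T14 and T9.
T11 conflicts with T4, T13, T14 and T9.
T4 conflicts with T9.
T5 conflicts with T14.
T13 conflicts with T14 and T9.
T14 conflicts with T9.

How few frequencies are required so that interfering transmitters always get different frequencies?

5

T1, T11, T13, T14, T9 are mutually in conflict, so at least 5 frequencies are needed.
5 frequencies suffice: T1=3, T11=4, T4=1, T5=2, T13=5, T14=1, T9=2. Each listed conflict is separated.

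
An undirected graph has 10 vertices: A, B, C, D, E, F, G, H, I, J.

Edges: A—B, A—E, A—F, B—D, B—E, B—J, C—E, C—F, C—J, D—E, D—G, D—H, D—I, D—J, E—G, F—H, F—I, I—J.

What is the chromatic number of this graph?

3

D, E, G form a triangle, so at least 3 colors are needed.
3 colors suffice: color 1 → {A, C, D}; color 2 → {E, F, J}; color 3 → {B, G, H, I}. No two adjacent vertices share a color.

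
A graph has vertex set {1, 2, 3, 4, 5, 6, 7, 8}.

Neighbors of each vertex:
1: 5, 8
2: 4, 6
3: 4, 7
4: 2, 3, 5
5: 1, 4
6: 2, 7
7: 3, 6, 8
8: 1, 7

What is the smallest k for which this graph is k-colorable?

The cycle 7-6-2-4-3-7 has odd length 5, so it cannot be 2-colored; at least 3 colors are needed.
A valid assignment using 3 colors: 1=red, 2=blue, 3=blue, 4=red, 5=blue, 6=green, 7=red, 8=blue. Each edge has distinct colors on its endpoints.

3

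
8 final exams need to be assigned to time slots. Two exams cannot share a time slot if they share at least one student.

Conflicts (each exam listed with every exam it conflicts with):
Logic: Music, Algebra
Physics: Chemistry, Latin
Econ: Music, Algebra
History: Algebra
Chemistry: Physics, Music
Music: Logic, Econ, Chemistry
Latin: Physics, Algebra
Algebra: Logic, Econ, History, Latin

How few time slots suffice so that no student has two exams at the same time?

2

Physics and Chemistry conflict, so at least 2 time slots are needed.
2 time slots suffice: time slot 1 → {Physics, Music, Algebra}; time slot 2 → {Logic, Econ, History, Chemistry, Latin}. Each listed conflict is separated.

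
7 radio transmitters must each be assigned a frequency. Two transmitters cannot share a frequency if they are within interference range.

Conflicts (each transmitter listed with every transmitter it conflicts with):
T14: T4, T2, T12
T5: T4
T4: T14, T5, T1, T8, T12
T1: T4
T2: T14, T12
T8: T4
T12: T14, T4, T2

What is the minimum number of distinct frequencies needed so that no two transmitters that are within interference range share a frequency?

T14, T4, T12 pairwise conflict, so at least 3 frequencies are needed.
A valid assignment using 3 frequencies: T14=3, T5=2, T4=1, T1=2, T2=1, T8=2, T12=2. Each listed conflict is separated.

3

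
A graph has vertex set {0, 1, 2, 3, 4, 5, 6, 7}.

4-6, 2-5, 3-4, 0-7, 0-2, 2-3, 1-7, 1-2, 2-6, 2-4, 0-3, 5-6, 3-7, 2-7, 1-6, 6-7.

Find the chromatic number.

4

0, 2, 3, 7 are pairwise adjacent (a clique of size 4), so at least 4 colors are needed.
4 colors suffice: color red → {2}; color blue → {4, 5, 7}; color green → {3, 6}; color yellow → {0, 1}. Every edge joins two different colors.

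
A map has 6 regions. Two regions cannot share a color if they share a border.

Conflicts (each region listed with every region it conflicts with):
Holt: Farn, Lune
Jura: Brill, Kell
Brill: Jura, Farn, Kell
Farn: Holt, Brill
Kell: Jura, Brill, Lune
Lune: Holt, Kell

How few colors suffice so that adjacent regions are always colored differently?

Jura, Brill, Kell are mutually in conflict, so at least 3 colors are needed.
3 colors suffice: color 1 → {Brill, Lune}; color 2 → {Farn, Kell}; color 3 → {Holt, Jura}. Every pair that conflicts lands in different colors.

3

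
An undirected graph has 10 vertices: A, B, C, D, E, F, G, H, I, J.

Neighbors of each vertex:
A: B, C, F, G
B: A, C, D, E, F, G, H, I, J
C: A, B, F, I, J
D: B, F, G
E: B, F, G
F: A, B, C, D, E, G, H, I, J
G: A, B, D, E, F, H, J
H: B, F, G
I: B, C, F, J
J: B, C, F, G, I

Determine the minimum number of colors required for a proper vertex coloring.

5

B, C, F, I, J are pairwise adjacent (a clique of size 5), so at least 5 colors are needed.
A valid assignment using 5 colors: A=yellow, B=blue, C=green, D=yellow, E=yellow, F=red, G=green, H=yellow, I=purple, J=yellow. No two adjacent vertices share a color.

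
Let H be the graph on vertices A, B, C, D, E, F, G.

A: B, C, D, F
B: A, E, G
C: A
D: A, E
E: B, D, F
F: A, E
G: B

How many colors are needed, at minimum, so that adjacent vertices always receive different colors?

A and F are adjacent, so at least 2 colors are needed.
2 colors suffice: color red → {A, E, G}; color blue → {B, C, D, F}. Every edge joins two different colors.

2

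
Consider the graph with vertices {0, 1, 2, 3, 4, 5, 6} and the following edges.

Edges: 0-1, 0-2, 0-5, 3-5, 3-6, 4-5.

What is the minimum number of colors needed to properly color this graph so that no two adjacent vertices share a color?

2

4 and 5 are adjacent, so at least 2 colors are needed.
2 colors suffice: color red → {1, 2, 5, 6}; color blue → {0, 3, 4}. Every edge joins two different colors.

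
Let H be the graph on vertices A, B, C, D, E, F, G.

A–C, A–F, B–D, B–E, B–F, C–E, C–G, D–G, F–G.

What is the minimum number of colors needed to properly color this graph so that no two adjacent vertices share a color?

3

The cycle F-G-C-E-B-F has odd length 5, so it cannot be 2-colored; at least 3 colors are needed.
3 colors suffice: A=blue, B=blue, C=red, D=red, E=green, F=red, G=blue. No two adjacent vertices share a color.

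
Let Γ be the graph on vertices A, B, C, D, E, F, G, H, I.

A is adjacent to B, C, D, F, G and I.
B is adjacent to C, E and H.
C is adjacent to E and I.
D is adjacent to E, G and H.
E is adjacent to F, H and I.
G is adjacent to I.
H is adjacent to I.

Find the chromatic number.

A, G, I are mutually adjacent, so at least 3 colors are needed.
One proper 3-coloring: A=1, B=2, C=3, D=2, E=1, F=2, G=3, H=3, I=2. Every edge joins two different colors.

3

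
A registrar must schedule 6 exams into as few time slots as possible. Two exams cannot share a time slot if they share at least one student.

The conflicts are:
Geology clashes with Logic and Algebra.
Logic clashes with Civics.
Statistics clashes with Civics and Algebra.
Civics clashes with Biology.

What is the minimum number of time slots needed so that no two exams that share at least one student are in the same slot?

3

The cycle Civics-Logic-Geology-Algebra-Statistics-Civics has odd length 5, so it cannot be 2-colored; at least 3 time slots are needed.
A valid assignment using 3 time slots: Geology=1, Logic=2, Statistics=3, Civics=1, Biology=2, Algebra=2. Every pair that conflicts lands in different time slots.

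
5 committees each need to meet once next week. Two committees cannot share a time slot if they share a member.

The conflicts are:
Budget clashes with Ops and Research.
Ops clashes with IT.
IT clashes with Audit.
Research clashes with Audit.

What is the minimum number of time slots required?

3

The cycle Audit-IT-Ops-Budget-Research-Audit has odd length 5, so it cannot be 2-colored; at least 3 time slots are needed.
3 time slots suffice: time slot 1 → {Ops, Research}; time slot 2 → {Budget, IT}; time slot 3 → {Audit}. Every pair that conflicts lands in different time slots.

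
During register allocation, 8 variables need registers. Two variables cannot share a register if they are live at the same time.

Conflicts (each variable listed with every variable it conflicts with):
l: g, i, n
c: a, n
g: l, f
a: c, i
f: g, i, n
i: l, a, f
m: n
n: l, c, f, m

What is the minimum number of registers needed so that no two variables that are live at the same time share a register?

3

The cycle c-n-l-i-a-c has odd length 5, so it cannot be 2-colored; at least 3 registers are needed.
3 registers suffice: register 1 → {g, i, n}; register 2 → {l, a, f, m}; register 3 → {c}. Each listed conflict is separated.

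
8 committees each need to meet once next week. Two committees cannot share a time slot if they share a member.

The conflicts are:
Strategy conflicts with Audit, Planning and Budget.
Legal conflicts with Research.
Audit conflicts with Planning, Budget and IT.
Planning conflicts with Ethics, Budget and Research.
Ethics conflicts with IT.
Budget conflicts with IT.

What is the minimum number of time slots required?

4

Strategy, Audit, Planning, Budget pairwise conflict, so at least 4 time slots are needed.
A valid assignment using 4 time slots: Strategy=4, Legal=1, Audit=3, Planning=1, Ethics=2, Budget=2, Research=2, IT=1. Each listed conflict is separated.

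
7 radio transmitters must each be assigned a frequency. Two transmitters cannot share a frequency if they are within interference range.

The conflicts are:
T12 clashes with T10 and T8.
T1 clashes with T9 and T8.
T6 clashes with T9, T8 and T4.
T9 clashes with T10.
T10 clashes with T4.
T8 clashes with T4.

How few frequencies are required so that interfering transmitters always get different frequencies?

3

T6, T8, T4 pairwise conflict, so at least 3 frequencies are needed.
3 frequencies suffice: frequency 1 → {T10, T8}; frequency 2 → {T12, T9, T4}; frequency 3 → {T1, T6}. Every pair that conflicts lands in different frequencies.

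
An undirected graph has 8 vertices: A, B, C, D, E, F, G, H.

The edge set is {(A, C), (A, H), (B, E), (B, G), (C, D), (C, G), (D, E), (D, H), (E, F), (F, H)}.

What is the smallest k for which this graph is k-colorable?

3

The cycle D-C-G-B-E-D has odd length 5, so it cannot be 2-colored; at least 3 colors are needed.
3 colors suffice: color 1 → {C, E, H}; color 2 → {A, D, F, G}; color 3 → {B}. Each edge has distinct colors on its endpoints.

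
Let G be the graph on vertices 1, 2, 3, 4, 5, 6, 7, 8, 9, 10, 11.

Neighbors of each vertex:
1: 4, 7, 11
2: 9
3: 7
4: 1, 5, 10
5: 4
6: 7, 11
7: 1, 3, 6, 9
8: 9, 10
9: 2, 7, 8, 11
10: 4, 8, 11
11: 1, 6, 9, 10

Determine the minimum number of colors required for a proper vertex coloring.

2

6 and 11 are adjacent, so at least 2 colors are needed.
2 colors suffice: color a → {2, 4, 7, 8, 11}; color b → {1, 3, 5, 6, 9, 10}. Each edge has distinct colors on its endpoints.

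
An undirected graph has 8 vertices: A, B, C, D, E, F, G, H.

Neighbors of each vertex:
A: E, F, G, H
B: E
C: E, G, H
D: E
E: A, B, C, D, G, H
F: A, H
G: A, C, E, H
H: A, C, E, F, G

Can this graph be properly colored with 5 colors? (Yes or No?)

Yes

The chromatic number is 4. C, E, G, H form a clique, so at least 4 colors are needed.
4 colors suffice: color red → {E, F}; color blue → {B, D, H}; color green → {A, C}; color yellow → {G}.
Since 5 ≥ 4, a proper 5-coloring certainly exists.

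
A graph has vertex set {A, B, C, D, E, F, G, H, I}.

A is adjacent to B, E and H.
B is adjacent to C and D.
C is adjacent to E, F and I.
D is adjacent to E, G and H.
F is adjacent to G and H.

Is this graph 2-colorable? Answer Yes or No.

No

The cycle C-B-A-H-F-C has odd length 5, so it cannot be 2-colored; at least 3 colors are needed.
So 2 colors are not enough.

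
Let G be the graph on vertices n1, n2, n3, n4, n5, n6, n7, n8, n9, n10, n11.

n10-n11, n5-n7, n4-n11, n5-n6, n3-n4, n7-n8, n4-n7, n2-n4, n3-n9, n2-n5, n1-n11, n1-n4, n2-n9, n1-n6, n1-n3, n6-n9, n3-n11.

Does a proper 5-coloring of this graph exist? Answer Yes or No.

Yes

The chromatic number is 4. n1, n3, n4, n11 form a clique, so at least 4 colors are needed.
4 colors suffice: color 1 → {n4, n5, n8, n9, n10}; color 2 → {n1, n2, n7}; color 3 → {n6, n11}; color 4 → {n3}.
Since 5 ≥ 4, a proper 5-coloring certainly exists.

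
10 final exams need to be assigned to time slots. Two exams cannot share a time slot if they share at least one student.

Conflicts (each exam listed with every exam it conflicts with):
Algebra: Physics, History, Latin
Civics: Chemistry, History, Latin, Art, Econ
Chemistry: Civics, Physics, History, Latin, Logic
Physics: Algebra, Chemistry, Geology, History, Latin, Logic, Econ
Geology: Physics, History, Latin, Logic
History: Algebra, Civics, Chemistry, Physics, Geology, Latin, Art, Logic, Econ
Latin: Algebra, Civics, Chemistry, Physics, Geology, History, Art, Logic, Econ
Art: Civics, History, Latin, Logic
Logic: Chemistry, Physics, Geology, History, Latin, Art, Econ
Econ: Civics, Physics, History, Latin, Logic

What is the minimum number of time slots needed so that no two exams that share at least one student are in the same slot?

Chemistry, Physics, History, Latin, Logic pairwise conflict, so at least 5 time slots are needed.
5 time slots suffice: Algebra=3, Civics=3, Chemistry=5, Physics=4, Geology=5, History=2, Latin=1, Art=4, Logic=3, Econ=5. Every pair that conflicts lands in different time slots.

5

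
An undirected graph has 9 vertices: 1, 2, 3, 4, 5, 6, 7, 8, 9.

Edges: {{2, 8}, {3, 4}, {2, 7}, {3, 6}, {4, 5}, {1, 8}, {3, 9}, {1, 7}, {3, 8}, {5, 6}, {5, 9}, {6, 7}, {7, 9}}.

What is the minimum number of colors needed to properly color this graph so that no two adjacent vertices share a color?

3

The cycle 8-2-7-9-3-8 has odd length 5, so it cannot be 2-colored; at least 3 colors are needed.
3 colors suffice: 1=c, 2=c, 3=a, 4=b, 5=a, 6=b, 7=a, 8=b, 9=b. No two adjacent vertices share a color.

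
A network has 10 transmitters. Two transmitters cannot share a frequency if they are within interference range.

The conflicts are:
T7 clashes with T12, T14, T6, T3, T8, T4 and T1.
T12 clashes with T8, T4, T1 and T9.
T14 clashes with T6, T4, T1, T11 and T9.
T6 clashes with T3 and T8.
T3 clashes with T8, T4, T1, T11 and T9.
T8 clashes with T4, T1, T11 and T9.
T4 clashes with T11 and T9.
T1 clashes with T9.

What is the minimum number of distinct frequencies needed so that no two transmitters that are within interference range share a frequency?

4

T12, T8, T1, T9 are mutually in conflict, so at least 4 frequencies are needed.
A valid assignment using 4 frequencies: T7=2, T12=4, T14=1, T6=3, T3=4, T8=1, T4=3, T1=3, T11=2, T9=2. Each listed conflict is separated.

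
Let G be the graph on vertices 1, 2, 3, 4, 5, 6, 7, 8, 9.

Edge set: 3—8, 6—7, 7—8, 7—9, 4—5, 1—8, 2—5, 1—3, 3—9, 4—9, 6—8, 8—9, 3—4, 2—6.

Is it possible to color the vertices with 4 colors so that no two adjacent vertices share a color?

Yes

The chromatic number is 3. 6, 7, 8 are mutually adjacent, so at least 3 colors are needed.
3 colors suffice: 1=blue, 2=red, 3=green, 4=red, 5=blue, 6=blue, 7=green, 8=red, 9=blue.
Since 4 ≥ 3, a proper 4-coloring certainly exists.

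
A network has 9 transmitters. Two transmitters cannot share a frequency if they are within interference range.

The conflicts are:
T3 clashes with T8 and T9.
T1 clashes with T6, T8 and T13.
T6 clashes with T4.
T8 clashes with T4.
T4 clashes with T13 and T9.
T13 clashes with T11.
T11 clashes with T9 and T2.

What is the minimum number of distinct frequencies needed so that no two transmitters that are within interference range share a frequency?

T11 and T2 conflict, so at least 2 frequencies are needed.
2 frequencies suffice: T3=1, T1=1, T6=2, T8=2, T4=1, T13=2, T11=1, T9=2, T2=2. No two conflicting transmitters share a frequency.

2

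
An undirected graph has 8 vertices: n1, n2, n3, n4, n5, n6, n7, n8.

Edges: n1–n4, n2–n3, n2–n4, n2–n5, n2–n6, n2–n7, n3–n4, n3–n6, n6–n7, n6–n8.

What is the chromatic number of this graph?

n2, n3, n6 are mutually adjacent, so at least 3 colors are needed.
3 colors suffice: color 1 → {n1, n2, n8}; color 2 → {n4, n5, n6}; color 3 → {n3, n7}. Every edge joins two different colors.

3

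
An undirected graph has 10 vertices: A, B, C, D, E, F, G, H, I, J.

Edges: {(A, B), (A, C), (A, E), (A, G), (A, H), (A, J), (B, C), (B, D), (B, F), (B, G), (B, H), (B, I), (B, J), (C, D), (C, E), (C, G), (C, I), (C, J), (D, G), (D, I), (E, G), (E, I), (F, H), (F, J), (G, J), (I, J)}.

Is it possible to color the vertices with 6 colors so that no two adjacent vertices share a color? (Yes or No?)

The chromatic number is 5. A, B, C, G, J are pairwise adjacent (a clique of size 5), so at least 5 colors are needed.
A valid assignment using 5 colors: A=5, B=1, C=2, D=4, E=1, F=2, G=3, H=3, I=3, J=4.
Since 6 ≥ 5, a proper 6-coloring certainly exists.

Yes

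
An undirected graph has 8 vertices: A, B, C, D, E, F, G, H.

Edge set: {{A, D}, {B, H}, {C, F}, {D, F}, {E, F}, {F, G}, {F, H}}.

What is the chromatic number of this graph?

F and G are adjacent, so at least 2 colors are needed.
2 colors suffice: color red → {A, B, F}; color blue → {C, D, E, G, H}. Every edge joins two different colors.

2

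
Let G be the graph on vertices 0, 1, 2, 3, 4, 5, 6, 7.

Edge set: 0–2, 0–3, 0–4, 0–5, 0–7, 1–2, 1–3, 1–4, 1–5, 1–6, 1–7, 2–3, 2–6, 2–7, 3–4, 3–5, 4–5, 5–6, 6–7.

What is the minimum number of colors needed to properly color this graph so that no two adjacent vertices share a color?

1, 2, 6, 7 are pairwise adjacent (a clique of size 4), so at least 4 colors are needed.
4 colors suffice: 0=a, 1=a, 2=c, 3=b, 4=d, 5=c, 6=d, 7=b. Each edge has distinct colors on its endpoints.

4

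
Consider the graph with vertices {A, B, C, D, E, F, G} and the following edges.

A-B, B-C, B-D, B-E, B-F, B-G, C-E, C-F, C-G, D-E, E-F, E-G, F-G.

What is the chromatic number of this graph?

5

B, C, E, F, G are pairwise adjacent (a clique of size 5), so at least 5 colors are needed.
5 colors suffice: color 1 → {B}; color 2 → {A, E}; color 3 → {D, G}; color 4 → {F}; color 5 → {C}. No two adjacent vertices share a color.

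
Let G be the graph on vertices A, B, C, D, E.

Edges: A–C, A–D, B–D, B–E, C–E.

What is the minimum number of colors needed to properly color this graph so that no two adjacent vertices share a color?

3

The cycle D-A-C-E-B-D has odd length 5, so it cannot be 2-colored; at least 3 colors are needed.
3 colors suffice: color red → {B, C}; color blue → {A, E}; color green → {D}. No two adjacent vertices share a color.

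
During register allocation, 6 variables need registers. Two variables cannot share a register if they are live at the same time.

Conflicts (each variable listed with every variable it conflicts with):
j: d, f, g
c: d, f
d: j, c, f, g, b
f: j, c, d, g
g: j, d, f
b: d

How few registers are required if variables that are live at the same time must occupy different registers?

j, d, f, g are mutually in conflict, so at least 4 registers are needed.
Using 4 registers: j=4, c=3, d=1, f=2, g=3, b=2. Each listed conflict is separated.

4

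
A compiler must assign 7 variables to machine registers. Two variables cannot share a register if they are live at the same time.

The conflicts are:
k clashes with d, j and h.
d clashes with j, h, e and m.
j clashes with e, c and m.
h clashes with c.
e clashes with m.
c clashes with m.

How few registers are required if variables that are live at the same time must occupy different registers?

4

d, j, e, m all conflict with each other, so at least 4 registers are needed.
A valid assignment using 4 registers: k=3, d=1, j=2, h=2, e=4, c=1, m=3. No two conflicting variables share a register.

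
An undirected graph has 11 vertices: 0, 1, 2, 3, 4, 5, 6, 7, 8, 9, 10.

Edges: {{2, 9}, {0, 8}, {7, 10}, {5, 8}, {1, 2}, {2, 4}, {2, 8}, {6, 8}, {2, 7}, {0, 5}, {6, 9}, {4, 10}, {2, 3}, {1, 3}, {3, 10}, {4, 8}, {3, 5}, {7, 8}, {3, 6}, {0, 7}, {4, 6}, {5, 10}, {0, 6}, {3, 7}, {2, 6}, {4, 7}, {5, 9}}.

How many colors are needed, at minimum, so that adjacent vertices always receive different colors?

4

2, 4, 6, 8 are mutually adjacent (a clique of size 4), so at least 4 colors are needed.
A valid assignment using 4 colors: 0=red, 1=green, 2=red, 3=blue, 4=yellow, 5=green, 6=green, 7=green, 8=blue, 9=blue, 10=red. Each edge has distinct colors on its endpoints.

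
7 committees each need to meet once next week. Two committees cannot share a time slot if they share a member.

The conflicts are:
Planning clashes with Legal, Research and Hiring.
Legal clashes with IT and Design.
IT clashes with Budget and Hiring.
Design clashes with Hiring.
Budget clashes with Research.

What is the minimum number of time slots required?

3

The cycle Research-Budget-IT-Hiring-Planning-Research has odd length 5, so it cannot be 2-colored; at least 3 time slots are needed.
A valid assignment using 3 time slots: Planning=1, Legal=2, IT=1, Design=1, Budget=2, Research=3, Hiring=2. Each listed conflict is separated.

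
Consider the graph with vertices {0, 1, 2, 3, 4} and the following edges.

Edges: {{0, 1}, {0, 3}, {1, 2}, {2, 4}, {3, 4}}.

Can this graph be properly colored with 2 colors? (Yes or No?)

No

The cycle 2-4-3-0-1-2 has odd length 5, so it cannot be 2-colored; at least 3 colors are needed.
So 2 colors are not enough.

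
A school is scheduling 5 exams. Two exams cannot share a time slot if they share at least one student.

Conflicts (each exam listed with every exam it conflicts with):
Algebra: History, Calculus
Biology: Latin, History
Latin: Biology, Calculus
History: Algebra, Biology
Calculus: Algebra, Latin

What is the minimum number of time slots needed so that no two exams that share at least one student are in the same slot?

3

The cycle Algebra-History-Biology-Latin-Calculus-Algebra has odd length 5, so it cannot be 2-colored; at least 3 time slots are needed.
Using 3 time slots: Algebra=1, Biology=1, Latin=3, History=2, Calculus=2. Each listed conflict is separated.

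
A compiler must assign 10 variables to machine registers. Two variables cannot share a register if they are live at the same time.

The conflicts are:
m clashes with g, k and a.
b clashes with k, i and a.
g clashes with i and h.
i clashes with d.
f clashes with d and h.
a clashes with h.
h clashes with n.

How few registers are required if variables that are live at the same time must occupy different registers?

3

The cycle m-a-b-i-g-m has odd length 5, so it cannot be 2-colored; at least 3 registers are needed.
3 registers suffice: register 1 → {m, b, d, h}; register 2 → {k, i, f, a, n}; register 3 → {g}. No two conflicting variables share a register.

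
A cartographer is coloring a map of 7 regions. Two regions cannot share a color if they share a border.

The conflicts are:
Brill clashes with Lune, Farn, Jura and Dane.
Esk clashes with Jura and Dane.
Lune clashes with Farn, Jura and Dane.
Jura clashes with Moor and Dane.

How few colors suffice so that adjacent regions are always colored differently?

4

Brill, Lune, Jura, Dane pairwise conflict, so at least 4 colors are needed.
4 colors suffice: Brill=2, Esk=2, Lune=3, Farn=1, Jura=1, Moor=2, Dane=4. Every pair that conflicts lands in different colors.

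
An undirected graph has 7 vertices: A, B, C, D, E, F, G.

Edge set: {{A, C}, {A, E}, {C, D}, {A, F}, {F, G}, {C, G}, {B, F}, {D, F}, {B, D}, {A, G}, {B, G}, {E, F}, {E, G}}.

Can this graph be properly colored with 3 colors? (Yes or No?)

A, E, F, G form a clique, so at least 4 colors are needed.
So 3 colors are not enough.

No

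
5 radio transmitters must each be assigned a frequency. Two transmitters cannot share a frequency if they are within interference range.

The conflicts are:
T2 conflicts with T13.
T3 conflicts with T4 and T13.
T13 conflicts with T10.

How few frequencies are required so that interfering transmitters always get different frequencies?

2

T3 and T4 conflict, so at least 2 frequencies are needed.
A valid assignment using 2 frequencies: T2=2, T3=2, T4=1, T13=1, T10=2. Each listed conflict is separated.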